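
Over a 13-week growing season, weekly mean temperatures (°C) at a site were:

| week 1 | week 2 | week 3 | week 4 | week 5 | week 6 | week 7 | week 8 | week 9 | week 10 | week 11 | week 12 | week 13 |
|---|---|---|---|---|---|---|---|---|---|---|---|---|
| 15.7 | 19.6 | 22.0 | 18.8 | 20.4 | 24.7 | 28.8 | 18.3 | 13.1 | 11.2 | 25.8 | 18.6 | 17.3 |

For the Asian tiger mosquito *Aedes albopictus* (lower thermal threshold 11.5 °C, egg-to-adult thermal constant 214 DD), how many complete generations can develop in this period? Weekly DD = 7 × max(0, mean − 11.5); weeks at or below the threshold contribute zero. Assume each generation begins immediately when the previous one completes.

3 generations

Weekly DD (7 × max(0, T̄ − 11.5)): 29.4, 56.7, 73.5, 51.1, 62.3, 92.4, 121.1, 47.6, 11.2, 0.0, 100.1, 49.7, 40.6.
Season total = 735.7 DD.
Complete generations = ⌊735.7 / 214⌋ = 3.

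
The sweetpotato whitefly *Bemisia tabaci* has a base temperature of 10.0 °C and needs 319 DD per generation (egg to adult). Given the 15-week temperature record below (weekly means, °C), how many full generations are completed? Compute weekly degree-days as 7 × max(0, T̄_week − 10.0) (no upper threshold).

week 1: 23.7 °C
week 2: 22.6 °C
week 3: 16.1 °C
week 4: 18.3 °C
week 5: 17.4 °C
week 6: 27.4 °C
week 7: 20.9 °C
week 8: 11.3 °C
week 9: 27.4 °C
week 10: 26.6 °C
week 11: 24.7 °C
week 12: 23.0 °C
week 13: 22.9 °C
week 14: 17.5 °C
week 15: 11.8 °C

Weekly DD (7 × max(0, T̄ − 10.0)): 95.9, 88.2, 42.7, 58.1, 51.8, 121.8, 76.3, 9.1, 121.8, 116.2, 102.9, 91.0, 90.3, 52.5, 12.6.
Season total = 1131.2 DD.
Complete generations = ⌊1131.2 / 319⌋ = 3.

3 generations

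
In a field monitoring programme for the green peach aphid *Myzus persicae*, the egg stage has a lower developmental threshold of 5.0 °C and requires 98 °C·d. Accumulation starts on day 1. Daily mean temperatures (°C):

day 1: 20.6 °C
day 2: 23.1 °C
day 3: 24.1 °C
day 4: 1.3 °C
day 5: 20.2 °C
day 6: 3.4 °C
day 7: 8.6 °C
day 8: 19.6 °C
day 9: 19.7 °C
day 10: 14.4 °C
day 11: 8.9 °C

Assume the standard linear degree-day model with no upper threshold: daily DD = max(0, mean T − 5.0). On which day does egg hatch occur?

Daily DD above 5.0 °C: 15.6, 18.1, 19.1, 0.0, 15.2, 0.0, 3.6, 14.6, 14.7, 9.4, 3.9.
Cumulative: 15.6, 33.7, 52.8, 52.8, 68.0, 68.0, 71.6, 86.2, 100.9, 110.3, 114.2.
The total first reaches 98 DD on day 9.

day 9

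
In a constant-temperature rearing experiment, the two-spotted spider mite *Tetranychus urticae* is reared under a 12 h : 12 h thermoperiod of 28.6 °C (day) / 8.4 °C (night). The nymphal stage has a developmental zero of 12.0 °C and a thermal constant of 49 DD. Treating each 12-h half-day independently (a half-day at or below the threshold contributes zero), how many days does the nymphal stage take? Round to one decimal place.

Day half: max(0, 28.6 − 12.0) × 0.5 = 16.6 × 0.5 = 8.30 DD.
Night half: max(0, 8.4 − 12.0) × 0.5 = 0.0 × 0.5 = 0.00 DD.
Per 24 h: 8.30 DD/day.
Duration = 49 / 8.30 = 5.904 ≈ 5.9 days.

5.9 days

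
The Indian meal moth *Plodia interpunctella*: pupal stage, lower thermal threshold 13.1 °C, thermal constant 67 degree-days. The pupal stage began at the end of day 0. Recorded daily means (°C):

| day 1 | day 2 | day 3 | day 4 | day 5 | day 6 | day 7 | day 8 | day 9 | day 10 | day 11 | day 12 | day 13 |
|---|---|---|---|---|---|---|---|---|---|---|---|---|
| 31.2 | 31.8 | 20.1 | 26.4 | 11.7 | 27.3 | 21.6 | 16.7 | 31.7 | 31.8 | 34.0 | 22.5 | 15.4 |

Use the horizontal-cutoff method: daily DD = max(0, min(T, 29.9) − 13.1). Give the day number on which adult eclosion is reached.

day 6

Daily DD above 13.1 °C (capped at 16.8): 16.8, 16.8, 7.0, 13.3, 0.0, 14.2, 8.5, 3.6, 16.8, 16.8, 16.8, 9.4, 2.3.
Cumulative: 16.8, 33.6, 40.6, 53.9, 53.9, 68.1, 76.6, 80.2, 97.0, 113.8, 130.6, 140.0, 142.3.
The total first reaches 67 DD on day 6.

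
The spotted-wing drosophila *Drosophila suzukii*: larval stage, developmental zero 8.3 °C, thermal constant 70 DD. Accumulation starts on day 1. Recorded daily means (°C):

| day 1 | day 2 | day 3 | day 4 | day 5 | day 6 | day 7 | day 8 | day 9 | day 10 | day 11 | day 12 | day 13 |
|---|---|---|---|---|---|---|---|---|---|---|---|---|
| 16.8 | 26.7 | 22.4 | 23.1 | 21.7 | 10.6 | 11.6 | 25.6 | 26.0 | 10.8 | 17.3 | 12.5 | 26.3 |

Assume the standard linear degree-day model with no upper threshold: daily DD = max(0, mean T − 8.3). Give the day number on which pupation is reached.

Daily DD above 8.3 °C: 8.5, 18.4, 14.1, 14.8, 13.4, 2.3, 3.3, 17.3, 17.7, 2.5, 9.0, 4.2, 18.0.
Cumulative: 8.5, 26.9, 41.0, 55.8, 69.2, 71.5, 74.8, 92.1, 109.8, 112.3, 121.3, 125.5, 143.5.
The total first reaches 70 DD on day 6.

day 6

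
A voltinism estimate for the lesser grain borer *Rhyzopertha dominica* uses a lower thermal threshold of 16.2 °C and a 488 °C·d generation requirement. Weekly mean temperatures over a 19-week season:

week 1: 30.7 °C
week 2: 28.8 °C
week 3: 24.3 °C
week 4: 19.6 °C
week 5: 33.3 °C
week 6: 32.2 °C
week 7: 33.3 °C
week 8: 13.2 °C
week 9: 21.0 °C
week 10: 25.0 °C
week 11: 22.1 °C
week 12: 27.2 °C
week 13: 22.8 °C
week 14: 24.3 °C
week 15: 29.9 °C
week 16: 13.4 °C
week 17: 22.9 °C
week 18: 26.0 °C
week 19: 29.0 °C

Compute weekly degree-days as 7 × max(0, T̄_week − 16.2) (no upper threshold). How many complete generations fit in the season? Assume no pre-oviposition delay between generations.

Weekly DD (7 × max(0, T̄ − 16.2)): 101.5, 88.2, 56.7, 23.8, 119.7, 112.0, 119.7, 0.0, 33.6, 61.6, 41.3, 77.0, 46.2, 56.7, 95.9, 0.0, 46.9, 68.6, 89.6.
Season total = 1239.0 DD.
Complete generations = ⌊1239.0 / 488⌋ = 2.

2 generations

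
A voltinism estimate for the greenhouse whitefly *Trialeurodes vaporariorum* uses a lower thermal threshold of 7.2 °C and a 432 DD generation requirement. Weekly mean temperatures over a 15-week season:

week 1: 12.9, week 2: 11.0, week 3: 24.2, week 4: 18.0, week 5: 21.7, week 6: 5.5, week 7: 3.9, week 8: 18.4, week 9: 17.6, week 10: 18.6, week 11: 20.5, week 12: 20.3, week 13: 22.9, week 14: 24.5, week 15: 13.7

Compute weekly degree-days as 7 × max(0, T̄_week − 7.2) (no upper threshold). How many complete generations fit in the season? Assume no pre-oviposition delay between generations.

2 generations

Weekly DD (7 × max(0, T̄ − 7.2)): 39.9, 26.6, 119.0, 75.6, 101.5, 0.0, 0.0, 78.4, 72.8, 79.8, 93.1, 91.7, 109.9, 121.1, 45.5.
Season total = 1054.9 DD.
Complete generations = ⌊1054.9 / 432⌋ = 2.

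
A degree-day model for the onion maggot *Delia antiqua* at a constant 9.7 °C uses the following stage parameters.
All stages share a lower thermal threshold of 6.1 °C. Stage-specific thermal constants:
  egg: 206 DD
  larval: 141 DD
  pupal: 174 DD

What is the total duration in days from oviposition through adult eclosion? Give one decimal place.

Daily accumulation at 9.7 °C = 9.7 − 6.1 = 3.6 DD/day.
Total K = 206 + 141 + 174 = 521 DD.
Total duration = 521 / 3.6 = 144.722 ≈ 144.7 days.

144.7 days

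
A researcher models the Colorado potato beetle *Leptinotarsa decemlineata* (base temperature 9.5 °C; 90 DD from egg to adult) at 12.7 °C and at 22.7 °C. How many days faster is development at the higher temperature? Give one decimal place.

21.3 days

At 12.7 °C: 90 / (12.7 − 9.5) = 90 / 3.2 = 28.125 d.
At 22.7 °C: 90 / (22.7 − 9.5) = 90 / 13.2 = 6.818 d.
Difference = |28.125 − 6.818| = 21.307 ≈ 21.3 days.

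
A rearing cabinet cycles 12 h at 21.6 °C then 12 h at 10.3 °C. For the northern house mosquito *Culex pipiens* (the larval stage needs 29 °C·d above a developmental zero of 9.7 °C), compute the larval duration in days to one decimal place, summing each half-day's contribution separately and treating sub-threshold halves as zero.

Day half: max(0, 21.6 − 9.7) × 0.5 = 11.9 × 0.5 = 5.95 DD.
Night half: max(0, 10.3 − 9.7) × 0.5 = 0.6 × 0.5 = 0.30 DD.
Per 24 h: 6.25 DD/day.
Duration = 29 / 6.25 = 4.640 ≈ 4.6 days.

4.6 days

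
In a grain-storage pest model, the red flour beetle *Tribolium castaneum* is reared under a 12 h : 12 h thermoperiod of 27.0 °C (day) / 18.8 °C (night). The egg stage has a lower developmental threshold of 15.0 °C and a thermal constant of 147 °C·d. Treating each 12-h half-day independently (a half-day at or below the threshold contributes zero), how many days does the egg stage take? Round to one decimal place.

Day half: max(0, 27.0 − 15.0) × 0.5 = 12.0 × 0.5 = 6.00 DD.
Night half: max(0, 18.8 − 15.0) × 0.5 = 3.8 × 0.5 = 1.90 DD.
Per 24 h: 7.90 DD/day.
Duration = 147 / 7.90 = 18.608 ≈ 18.6 days.

18.6 days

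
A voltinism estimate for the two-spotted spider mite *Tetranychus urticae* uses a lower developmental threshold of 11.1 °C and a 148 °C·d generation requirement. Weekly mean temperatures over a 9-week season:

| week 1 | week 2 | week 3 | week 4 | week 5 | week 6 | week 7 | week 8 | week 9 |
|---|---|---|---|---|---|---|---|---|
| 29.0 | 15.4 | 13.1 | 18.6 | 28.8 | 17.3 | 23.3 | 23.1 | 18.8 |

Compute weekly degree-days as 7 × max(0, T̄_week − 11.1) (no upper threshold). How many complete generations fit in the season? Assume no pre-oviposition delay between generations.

4 generations

Weekly DD (7 × max(0, T̄ − 11.1)): 125.3, 30.1, 14.0, 52.5, 123.9, 43.4, 85.4, 84.0, 53.9.
Season total = 612.5 DD.
Complete generations = ⌊612.5 / 148⌋ = 4.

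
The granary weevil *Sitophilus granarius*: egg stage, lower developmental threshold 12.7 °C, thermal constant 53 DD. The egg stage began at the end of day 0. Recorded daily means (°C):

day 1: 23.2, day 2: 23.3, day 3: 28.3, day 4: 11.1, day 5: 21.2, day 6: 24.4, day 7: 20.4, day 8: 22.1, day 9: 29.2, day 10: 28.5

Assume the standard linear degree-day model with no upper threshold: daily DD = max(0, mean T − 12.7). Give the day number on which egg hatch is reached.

day 6

Daily DD above 12.7 °C: 10.5, 10.6, 15.6, 0.0, 8.5, 11.7, 7.7, 9.4, 16.5, 15.8.
Cumulative: 10.5, 21.1, 36.7, 36.7, 45.2, 56.9, 64.6, 74.0, 90.5, 106.3.
The total first reaches 53 DD on day 6.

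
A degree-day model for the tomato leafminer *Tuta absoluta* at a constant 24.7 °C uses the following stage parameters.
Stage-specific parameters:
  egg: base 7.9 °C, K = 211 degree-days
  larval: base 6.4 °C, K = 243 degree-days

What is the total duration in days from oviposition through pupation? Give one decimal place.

egg: 211 / (24.7 − 7.9) = 211 / 16.8 = 12.560 d.
larval: 243 / (24.7 − 6.4) = 243 / 18.3 = 13.279 d.
Sum = 25.838 ≈ 25.8 days.

25.8 days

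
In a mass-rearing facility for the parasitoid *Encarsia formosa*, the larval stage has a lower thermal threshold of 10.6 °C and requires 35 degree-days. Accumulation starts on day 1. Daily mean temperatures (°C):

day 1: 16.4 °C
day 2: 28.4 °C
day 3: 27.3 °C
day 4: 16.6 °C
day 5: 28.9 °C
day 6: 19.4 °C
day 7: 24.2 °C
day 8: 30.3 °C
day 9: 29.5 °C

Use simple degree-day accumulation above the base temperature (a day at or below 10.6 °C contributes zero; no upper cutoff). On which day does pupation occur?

Daily DD above 10.6 °C: 5.8, 17.8, 16.7, 6.0, 18.3, 8.8, 13.6, 19.7, 18.9.
Cumulative: 5.8, 23.6, 40.3, 46.3, 64.6, 73.4, 87.0, 106.7, 125.6.
The total first reaches 35 DD on day 3.

day 3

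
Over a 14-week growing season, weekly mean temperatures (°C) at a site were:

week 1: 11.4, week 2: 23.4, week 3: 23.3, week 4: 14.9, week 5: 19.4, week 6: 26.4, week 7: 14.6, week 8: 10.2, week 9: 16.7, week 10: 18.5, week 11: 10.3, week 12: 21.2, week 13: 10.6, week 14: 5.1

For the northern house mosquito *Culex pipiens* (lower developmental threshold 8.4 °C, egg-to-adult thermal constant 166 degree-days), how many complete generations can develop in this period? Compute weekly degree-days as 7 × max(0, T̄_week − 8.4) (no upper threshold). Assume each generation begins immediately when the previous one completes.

Weekly DD (7 × max(0, T̄ − 8.4)): 21.0, 105.0, 104.3, 45.5, 77.0, 126.0, 43.4, 12.6, 58.1, 70.7, 13.3, 89.6, 15.4, 0.0.
Season total = 781.9 DD.
Complete generations = ⌊781.9 / 166⌋ = 4.

4 generations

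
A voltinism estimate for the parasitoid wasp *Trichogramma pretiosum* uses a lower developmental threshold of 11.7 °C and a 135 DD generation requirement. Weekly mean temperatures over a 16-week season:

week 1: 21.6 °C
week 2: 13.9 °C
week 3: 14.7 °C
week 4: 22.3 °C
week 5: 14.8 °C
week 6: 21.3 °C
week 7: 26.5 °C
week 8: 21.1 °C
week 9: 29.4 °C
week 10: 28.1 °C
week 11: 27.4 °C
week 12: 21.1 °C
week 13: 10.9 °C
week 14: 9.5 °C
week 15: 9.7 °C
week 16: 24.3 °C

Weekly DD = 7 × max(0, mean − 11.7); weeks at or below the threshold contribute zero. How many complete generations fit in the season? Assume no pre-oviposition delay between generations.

Weekly DD (7 × max(0, T̄ − 11.7)): 69.3, 15.4, 21.0, 74.2, 21.7, 67.2, 103.6, 65.8, 123.9, 114.8, 109.9, 65.8, 0.0, 0.0, 0.0, 88.2.
Season total = 940.8 DD.
Complete generations = ⌊940.8 / 135⌋ = 6.

6 generations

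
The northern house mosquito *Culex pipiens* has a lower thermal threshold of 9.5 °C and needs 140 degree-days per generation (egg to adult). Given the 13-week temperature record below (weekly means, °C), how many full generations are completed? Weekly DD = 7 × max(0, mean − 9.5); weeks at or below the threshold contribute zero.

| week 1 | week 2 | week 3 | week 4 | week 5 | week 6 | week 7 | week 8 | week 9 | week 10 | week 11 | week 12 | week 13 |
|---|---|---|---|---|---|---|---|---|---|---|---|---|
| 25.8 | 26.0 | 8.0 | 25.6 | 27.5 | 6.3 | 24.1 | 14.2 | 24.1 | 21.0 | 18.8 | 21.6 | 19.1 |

Weekly DD (7 × max(0, T̄ − 9.5)): 114.1, 115.5, 0.0, 112.7, 126.0, 0.0, 102.2, 32.9, 102.2, 80.5, 65.1, 84.7, 67.2.
Season total = 1003.1 DD.
Complete generations = ⌊1003.1 / 140⌋ = 7.

7 generations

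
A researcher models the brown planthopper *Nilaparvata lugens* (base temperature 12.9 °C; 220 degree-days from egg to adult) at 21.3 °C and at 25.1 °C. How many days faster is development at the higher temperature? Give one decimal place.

At 21.3 °C: 220 / (21.3 − 12.9) = 220 / 8.4 = 26.190 d.
At 25.1 °C: 220 / (25.1 − 12.9) = 220 / 12.2 = 18.033 d.
Difference = |26.190 − 18.033| = 8.158 ≈ 8.2 days.

8.2 days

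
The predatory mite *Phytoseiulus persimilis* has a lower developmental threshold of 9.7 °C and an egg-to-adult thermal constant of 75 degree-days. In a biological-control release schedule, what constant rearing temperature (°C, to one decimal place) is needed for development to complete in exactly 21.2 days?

13.2 °C

Required daily accumulation = 75 / 21.2 = 3.538 DD/day.
T = T_base + 3.538 = 9.7 + 3.538 = 13.238 ≈ 13.2 °C.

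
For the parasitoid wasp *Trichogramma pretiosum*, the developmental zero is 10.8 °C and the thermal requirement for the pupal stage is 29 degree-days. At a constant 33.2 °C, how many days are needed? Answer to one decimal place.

Daily accumulation = 33.2 − 10.8 = 22.4 DD/day.
Duration = 29 / 22.4 = 1.295 ≈ 1.3 days.

1.3 days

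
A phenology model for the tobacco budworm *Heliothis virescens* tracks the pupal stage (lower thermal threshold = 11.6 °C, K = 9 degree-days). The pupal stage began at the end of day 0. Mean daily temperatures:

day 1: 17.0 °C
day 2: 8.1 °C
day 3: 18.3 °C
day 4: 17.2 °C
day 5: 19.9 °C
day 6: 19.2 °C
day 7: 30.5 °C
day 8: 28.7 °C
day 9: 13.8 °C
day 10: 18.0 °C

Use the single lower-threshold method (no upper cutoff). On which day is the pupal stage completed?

Daily DD above 11.6 °C: 5.4, 0.0, 6.7, 5.6, 8.3, 7.6, 18.9, 17.1, 2.2, 6.4.
Cumulative: 5.4, 5.4, 12.1, 17.7, 26.0, 33.6, 52.5, 69.6, 71.8, 78.2.
The total first reaches 9 DD on day 3.

day 3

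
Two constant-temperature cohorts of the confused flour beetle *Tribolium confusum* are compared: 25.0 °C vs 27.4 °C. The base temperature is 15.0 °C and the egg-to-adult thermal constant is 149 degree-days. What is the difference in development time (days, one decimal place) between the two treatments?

2.9 days

At 25.0 °C: 149 / (25.0 − 15.0) = 149 / 10.0 = 14.900 d.
At 27.4 °C: 149 / (27.4 − 15.0) = 149 / 12.4 = 12.016 d.
Difference = |14.900 − 12.016| = 2.884 ≈ 2.9 days.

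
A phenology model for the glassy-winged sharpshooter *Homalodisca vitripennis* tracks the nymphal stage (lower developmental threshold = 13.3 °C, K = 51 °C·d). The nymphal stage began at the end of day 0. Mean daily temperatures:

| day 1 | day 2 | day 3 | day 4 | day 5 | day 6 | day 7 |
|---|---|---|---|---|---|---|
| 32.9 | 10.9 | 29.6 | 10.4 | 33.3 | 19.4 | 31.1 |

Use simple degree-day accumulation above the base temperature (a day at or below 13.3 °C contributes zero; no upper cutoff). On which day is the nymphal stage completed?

Daily DD above 13.3 °C: 19.6, 0.0, 16.3, 0.0, 20.0, 6.1, 17.8.
Cumulative: 19.6, 19.6, 35.9, 35.9, 55.9, 62.0, 79.8.
The total first reaches 51 DD on day 5.

day 5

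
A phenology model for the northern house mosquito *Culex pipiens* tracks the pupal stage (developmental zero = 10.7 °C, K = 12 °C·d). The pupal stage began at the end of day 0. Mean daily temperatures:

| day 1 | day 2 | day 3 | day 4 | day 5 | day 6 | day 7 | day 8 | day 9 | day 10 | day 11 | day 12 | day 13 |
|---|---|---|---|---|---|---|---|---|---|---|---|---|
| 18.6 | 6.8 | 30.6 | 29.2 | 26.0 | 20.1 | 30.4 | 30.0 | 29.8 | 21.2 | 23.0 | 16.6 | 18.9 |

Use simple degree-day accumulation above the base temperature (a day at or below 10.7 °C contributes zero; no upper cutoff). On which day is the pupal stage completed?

Daily DD above 10.7 °C: 7.9, 0.0, 19.9, 18.5, 15.3, 9.4, 19.7, 19.3, 19.1, 10.5, 12.3, 5.9, 8.2.
Cumulative: 7.9, 7.9, 27.8, 46.3, 61.6, 71.0, 90.7, 110.0, 129.1, 139.6, 151.9, 157.8, 166.0.
The total first reaches 12 DD on day 3.

day 3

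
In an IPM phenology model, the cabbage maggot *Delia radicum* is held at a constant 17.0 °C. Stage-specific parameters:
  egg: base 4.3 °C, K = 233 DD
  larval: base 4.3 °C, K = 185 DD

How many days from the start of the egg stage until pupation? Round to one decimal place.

32.9 days

egg: 233 / (17.0 − 4.3) = 233 / 12.7 = 18.346 d.
larval: 185 / (17.0 − 4.3) = 185 / 12.7 = 14.567 d.
Sum = 32.913 ≈ 32.9 days.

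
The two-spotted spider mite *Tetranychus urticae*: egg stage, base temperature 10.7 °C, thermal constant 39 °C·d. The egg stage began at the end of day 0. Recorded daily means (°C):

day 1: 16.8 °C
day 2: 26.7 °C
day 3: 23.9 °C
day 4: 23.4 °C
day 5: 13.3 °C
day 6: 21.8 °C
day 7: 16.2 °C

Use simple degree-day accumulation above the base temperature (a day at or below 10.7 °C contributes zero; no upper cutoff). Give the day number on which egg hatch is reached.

day 4

Daily DD above 10.7 °C: 6.1, 16.0, 13.2, 12.7, 2.6, 11.1, 5.5.
Cumulative: 6.1, 22.1, 35.3, 48.0, 50.6, 61.7, 67.2.
The total first reaches 39 DD on day 4.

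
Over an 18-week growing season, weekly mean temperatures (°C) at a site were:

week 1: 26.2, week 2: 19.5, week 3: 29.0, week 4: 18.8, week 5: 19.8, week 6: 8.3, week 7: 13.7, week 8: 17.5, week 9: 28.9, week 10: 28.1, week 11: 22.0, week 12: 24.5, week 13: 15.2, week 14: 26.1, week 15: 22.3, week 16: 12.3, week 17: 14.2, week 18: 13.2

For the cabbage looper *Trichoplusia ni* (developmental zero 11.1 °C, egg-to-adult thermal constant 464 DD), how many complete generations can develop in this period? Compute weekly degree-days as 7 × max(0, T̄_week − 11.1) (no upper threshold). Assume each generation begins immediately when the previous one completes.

Weekly DD (7 × max(0, T̄ − 11.1)): 105.7, 58.8, 125.3, 53.9, 60.9, 0.0, 18.2, 44.8, 124.6, 119.0, 76.3, 93.8, 28.7, 105.0, 78.4, 8.4, 21.7, 14.7.
Season total = 1138.2 DD.
Complete generations = ⌊1138.2 / 464⌋ = 2.

2 generations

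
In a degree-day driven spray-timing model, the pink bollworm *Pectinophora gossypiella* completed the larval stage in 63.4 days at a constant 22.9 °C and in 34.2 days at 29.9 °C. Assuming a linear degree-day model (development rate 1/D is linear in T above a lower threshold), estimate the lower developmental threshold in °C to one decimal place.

Linear rate model ⇒ the product D·(T − T_b) is constant across temperatures.
63.4·(22.9 − T_b) = 34.2·(29.9 − T_b)
T_b = (63.4·22.9 − 34.2·29.9) / (63.4 − 34.2) = 429.28 / 29.2 = 14.701 °C ≈ 14.7 °C.

14.7 °C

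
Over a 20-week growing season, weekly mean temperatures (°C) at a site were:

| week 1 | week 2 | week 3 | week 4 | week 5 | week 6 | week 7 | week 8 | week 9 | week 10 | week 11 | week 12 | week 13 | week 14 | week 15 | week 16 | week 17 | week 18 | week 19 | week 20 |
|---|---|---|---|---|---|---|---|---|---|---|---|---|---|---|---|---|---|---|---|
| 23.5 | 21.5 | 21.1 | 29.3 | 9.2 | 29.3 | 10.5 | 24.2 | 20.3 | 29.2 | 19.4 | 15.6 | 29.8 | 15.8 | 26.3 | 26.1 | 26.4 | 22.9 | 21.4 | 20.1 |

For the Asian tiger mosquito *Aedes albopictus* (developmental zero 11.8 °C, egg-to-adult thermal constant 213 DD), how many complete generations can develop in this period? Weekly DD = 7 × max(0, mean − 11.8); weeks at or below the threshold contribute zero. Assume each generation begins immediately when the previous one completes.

Weekly DD (7 × max(0, T̄ − 11.8)): 81.9, 67.9, 65.1, 122.5, 0.0, 122.5, 0.0, 86.8, 59.5, 121.8, 53.2, 26.6, 126.0, 28.0, 101.5, 100.1, 102.2, 77.7, 67.2, 58.1.
Season total = 1468.6 DD.
Complete generations = ⌊1468.6 / 213⌋ = 6.

6 generations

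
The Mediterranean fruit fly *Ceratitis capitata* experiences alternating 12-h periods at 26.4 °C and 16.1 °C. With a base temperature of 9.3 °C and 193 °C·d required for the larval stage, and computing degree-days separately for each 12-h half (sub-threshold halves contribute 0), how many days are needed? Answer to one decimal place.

16.2 days

Day half: max(0, 26.4 − 9.3) × 0.5 = 17.1 × 0.5 = 8.55 DD.
Night half: max(0, 16.1 − 9.3) × 0.5 = 6.8 × 0.5 = 3.40 DD.
Per 24 h: 11.95 DD/day.
Duration = 193 / 11.95 = 16.151 ≈ 16.2 days.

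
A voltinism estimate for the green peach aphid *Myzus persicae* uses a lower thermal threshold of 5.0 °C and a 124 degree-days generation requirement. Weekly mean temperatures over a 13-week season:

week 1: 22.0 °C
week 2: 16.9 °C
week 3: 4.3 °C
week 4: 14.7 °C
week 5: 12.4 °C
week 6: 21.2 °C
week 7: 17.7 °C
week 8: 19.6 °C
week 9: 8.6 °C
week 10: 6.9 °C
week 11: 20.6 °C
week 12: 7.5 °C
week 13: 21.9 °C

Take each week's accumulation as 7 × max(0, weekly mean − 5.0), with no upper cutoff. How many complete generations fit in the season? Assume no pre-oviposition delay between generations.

7 generations

Weekly DD (7 × max(0, T̄ − 5.0)): 119.0, 83.3, 0.0, 67.9, 51.8, 113.4, 88.9, 102.2, 25.2, 13.3, 109.2, 17.5, 118.3.
Season total = 910.0 DD.
Complete generations = ⌊910.0 / 124⌋ = 7.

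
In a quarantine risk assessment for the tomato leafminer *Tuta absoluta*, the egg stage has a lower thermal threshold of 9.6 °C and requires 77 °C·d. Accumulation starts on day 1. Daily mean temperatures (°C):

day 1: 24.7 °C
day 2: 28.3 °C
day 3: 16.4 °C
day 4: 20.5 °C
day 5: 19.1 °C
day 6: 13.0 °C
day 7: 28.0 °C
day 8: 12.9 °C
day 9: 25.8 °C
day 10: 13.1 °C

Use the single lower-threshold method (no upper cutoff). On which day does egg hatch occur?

Daily DD above 9.6 °C: 15.1, 18.7, 6.8, 10.9, 9.5, 3.4, 18.4, 3.3, 16.2, 3.5.
Cumulative: 15.1, 33.8, 40.6, 51.5, 61.0, 64.4, 82.8, 86.1, 102.3, 105.8.
The total first reaches 77 DD on day 7.

day 7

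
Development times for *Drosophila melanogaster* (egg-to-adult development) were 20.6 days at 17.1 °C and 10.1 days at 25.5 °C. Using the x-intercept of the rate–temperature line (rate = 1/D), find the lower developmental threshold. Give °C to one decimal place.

9.0 °C

Linear rate model ⇒ the product D·(T − T_b) is constant across temperatures.
20.6·(17.1 − T_b) = 10.1·(25.5 − T_b)
T_b = (20.6·17.1 − 10.1·25.5) / (20.6 − 10.1) = 94.71 / 10.5 = 9.020 °C ≈ 9.0 °C.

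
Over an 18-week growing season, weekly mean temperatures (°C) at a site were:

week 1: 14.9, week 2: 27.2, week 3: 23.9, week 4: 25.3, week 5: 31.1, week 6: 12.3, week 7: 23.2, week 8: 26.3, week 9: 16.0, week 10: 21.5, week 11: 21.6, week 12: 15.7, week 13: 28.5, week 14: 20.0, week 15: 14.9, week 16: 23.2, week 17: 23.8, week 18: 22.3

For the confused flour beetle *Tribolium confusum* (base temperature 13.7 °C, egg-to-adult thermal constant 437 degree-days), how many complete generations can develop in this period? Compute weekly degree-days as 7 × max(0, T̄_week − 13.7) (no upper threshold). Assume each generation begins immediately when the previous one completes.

2 generations

Weekly DD (7 × max(0, T̄ − 13.7)): 8.4, 94.5, 71.4, 81.2, 121.8, 0.0, 66.5, 88.2, 16.1, 54.6, 55.3, 14.0, 103.6, 44.1, 8.4, 66.5, 70.7, 60.2.
Season total = 1025.5 DD.
Complete generations = ⌊1025.5 / 437⌋ = 2.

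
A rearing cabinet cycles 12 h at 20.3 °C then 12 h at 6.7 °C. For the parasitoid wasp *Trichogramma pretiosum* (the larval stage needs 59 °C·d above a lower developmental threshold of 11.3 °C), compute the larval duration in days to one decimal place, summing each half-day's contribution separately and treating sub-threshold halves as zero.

13.1 days

Day half: max(0, 20.3 − 11.3) × 0.5 = 9.0 × 0.5 = 4.50 DD.
Night half: max(0, 6.7 − 11.3) × 0.5 = 0.0 × 0.5 = 0.00 DD.
Per 24 h: 4.50 DD/day.
Duration = 59 / 4.50 = 13.111 ≈ 13.1 days.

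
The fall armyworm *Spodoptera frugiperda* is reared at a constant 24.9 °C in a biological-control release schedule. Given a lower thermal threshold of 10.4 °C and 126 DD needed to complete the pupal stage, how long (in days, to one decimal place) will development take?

8.7 days

Daily accumulation = 24.9 − 10.4 = 14.5 DD/day.
Duration = 126 / 14.5 = 8.690 ≈ 8.7 days.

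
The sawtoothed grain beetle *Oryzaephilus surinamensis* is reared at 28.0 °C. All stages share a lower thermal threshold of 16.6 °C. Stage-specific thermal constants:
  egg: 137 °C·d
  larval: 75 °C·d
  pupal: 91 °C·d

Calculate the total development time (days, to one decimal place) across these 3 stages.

26.6 days

Daily accumulation at 28.0 °C = 28.0 − 16.6 = 11.4 DD/day.
Total K = 137 + 75 + 91 = 303 DD.
Total duration = 303 / 11.4 = 26.579 ≈ 26.6 days.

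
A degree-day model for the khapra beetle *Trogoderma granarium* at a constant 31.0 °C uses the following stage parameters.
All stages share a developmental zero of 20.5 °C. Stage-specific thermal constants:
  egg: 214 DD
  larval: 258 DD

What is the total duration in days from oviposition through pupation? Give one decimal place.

Daily accumulation at 31.0 °C = 31.0 − 20.5 = 10.5 DD/day.
Total K = 214 + 258 = 472 DD.
Total duration = 472 / 10.5 = 44.952 ≈ 45.0 days.

45.0 days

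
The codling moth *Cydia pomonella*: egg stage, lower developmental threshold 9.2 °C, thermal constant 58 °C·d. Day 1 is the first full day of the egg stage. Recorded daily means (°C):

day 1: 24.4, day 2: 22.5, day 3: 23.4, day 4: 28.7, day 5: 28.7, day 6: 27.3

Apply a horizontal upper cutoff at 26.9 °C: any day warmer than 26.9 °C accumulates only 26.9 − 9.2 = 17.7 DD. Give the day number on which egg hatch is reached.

Daily DD above 9.2 °C (capped at 17.7): 15.2, 13.3, 14.2, 17.7, 17.7, 17.7.
Cumulative: 15.2, 28.5, 42.7, 60.4, 78.1, 95.8.
The total first reaches 58 DD on day 4.

day 4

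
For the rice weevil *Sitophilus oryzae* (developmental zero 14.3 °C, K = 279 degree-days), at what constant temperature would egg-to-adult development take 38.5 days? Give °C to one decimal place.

Required daily accumulation = 279 / 38.5 = 7.247 DD/day.
T = T_base + 7.247 = 14.3 + 7.247 = 21.547 ≈ 21.5 °C.

21.5 °C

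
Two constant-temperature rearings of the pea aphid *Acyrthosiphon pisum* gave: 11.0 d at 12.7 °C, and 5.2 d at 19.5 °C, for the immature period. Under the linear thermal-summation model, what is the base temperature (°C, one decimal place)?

6.6 °C

Linear rate model ⇒ the product D·(T − T_b) is constant across temperatures.
11.0·(12.7 − T_b) = 5.2·(19.5 − T_b)
T_b = (11.0·12.7 − 5.2·19.5) / (11.0 − 5.2) = 38.30 / 5.8 = 6.603 °C ≈ 6.6 °C.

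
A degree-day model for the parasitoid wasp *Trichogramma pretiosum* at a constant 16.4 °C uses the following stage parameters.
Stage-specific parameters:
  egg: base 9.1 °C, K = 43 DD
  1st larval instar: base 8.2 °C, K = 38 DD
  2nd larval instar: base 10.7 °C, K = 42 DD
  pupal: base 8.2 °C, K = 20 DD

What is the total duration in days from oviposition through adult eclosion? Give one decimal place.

egg: 43 / (16.4 − 9.1) = 43 / 7.3 = 5.890 d.
1st larval instar: 38 / (16.4 − 8.2) = 38 / 8.2 = 4.634 d.
2nd larval instar: 42 / (16.4 − 10.7) = 42 / 5.7 = 7.368 d.
pupal: 20 / (16.4 − 8.2) = 20 / 8.2 = 2.439 d.
Sum = 20.332 ≈ 20.3 days.

20.3 days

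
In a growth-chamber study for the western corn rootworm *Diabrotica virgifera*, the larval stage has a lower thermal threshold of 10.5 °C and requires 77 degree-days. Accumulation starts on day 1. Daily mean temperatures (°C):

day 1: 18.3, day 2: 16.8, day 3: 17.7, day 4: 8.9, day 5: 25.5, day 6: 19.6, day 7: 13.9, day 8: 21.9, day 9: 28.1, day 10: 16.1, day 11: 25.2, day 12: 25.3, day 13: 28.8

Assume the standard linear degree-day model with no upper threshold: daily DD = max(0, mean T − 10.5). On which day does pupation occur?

Daily DD above 10.5 °C: 7.8, 6.3, 7.2, 0.0, 15.0, 9.1, 3.4, 11.4, 17.6, 5.6, 14.7, 14.8, 18.3.
Cumulative: 7.8, 14.1, 21.3, 21.3, 36.3, 45.4, 48.8, 60.2, 77.8, 83.4, 98.1, 112.9, 131.2.
The total first reaches 77 DD on day 9.

day 9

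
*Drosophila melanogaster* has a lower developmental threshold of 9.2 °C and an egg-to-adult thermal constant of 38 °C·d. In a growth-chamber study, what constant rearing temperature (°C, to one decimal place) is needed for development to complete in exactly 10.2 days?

12.9 °C

Required daily accumulation = 38 / 10.2 = 3.725 DD/day.
T = T_base + 3.725 = 9.2 + 3.725 = 12.925 ≈ 12.9 °C.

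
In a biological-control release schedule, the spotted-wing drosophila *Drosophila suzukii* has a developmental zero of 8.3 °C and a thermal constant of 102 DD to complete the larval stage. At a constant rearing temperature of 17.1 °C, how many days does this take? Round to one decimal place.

Daily accumulation = 17.1 − 8.3 = 8.8 DD/day.
Duration = 102 / 8.8 = 11.591 ≈ 11.6 days.

11.6 days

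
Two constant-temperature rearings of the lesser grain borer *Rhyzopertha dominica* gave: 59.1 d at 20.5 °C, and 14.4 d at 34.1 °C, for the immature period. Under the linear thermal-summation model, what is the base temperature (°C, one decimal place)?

16.1 °C

Under the model K = D·(T − T_b), so D₁·(T₁ − T_b) = D₂·(T₂ − T_b).
59.1·(20.5 − T_b) = 14.4·(34.1 − T_b)
T_b = (59.1·20.5 − 14.4·34.1) / (59.1 − 14.4) = 720.51 / 44.7 = 16.119 °C ≈ 16.1 °C.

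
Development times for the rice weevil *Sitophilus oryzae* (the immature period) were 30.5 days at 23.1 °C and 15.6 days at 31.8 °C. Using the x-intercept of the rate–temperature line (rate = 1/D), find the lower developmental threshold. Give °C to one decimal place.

Under the model K = D·(T − T_b), so D₁·(T₁ − T_b) = D₂·(T₂ − T_b).
30.5·(23.1 − T_b) = 15.6·(31.8 − T_b)
T_b = (30.5·23.1 − 15.6·31.8) / (30.5 − 15.6) = 208.47 / 14.9 = 13.991 °C ≈ 14.0 °C.

14.0 °C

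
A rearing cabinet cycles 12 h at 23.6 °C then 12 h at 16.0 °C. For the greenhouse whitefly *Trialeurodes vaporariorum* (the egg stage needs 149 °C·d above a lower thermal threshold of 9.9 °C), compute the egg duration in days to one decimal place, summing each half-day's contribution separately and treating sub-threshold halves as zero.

Day half: max(0, 23.6 − 9.9) × 0.5 = 13.7 × 0.5 = 6.85 DD.
Night half: max(0, 16.0 − 9.9) × 0.5 = 6.1 × 0.5 = 3.05 DD.
Per 24 h: 9.90 DD/day.
Duration = 149 / 9.90 = 15.051 ≈ 15.1 days.

15.1 days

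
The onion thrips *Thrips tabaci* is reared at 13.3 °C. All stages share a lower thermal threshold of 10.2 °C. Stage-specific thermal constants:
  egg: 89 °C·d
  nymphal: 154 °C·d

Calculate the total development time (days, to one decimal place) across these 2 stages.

Daily accumulation at 13.3 °C = 13.3 − 10.2 = 3.1 DD/day.
Total K = 89 + 154 = 243 DD.
Total duration = 243 / 3.1 = 78.387 ≈ 78.4 days.

78.4 days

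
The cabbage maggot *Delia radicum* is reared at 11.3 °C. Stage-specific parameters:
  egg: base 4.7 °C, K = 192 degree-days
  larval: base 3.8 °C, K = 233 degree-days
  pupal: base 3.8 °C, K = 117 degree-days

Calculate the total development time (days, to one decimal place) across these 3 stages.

75.8 days

egg: 192 / (11.3 − 4.7) = 192 / 6.6 = 29.091 d.
larval: 233 / (11.3 − 3.8) = 233 / 7.5 = 31.067 d.
pupal: 117 / (11.3 − 3.8) = 117 / 7.5 = 15.600 d.
Sum = 75.758 ≈ 75.8 days.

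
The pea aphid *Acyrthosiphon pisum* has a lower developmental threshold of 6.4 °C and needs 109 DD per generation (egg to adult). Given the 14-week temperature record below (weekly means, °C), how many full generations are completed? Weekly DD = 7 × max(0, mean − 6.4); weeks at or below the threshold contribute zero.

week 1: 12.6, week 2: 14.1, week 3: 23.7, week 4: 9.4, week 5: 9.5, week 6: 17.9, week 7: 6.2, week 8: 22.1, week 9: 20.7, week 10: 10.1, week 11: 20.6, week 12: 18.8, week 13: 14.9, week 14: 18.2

Weekly DD (7 × max(0, T̄ − 6.4)): 43.4, 53.9, 121.1, 21.0, 21.7, 80.5, 0.0, 109.9, 100.1, 25.9, 99.4, 86.8, 59.5, 82.6.
Season total = 905.8 DD.
Complete generations = ⌊905.8 / 109⌋ = 8.

8 generations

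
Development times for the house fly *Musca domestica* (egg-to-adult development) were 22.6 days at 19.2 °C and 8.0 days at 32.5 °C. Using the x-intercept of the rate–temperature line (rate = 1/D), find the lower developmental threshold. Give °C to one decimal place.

11.9 °C

Equal thermal constants: D₁(T₁ − T_b) = D₂(T₂ − T_b).
22.6·(19.2 − T_b) = 8.0·(32.5 − T_b)
T_b = (22.6·19.2 − 8.0·32.5) / (22.6 − 8.0) = 173.92 / 14.6 = 11.912 °C ≈ 11.9 °C.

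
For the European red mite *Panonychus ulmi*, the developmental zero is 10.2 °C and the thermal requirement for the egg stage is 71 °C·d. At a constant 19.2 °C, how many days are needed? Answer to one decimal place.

7.9 days

Daily accumulation = 19.2 − 10.2 = 9.0 DD/day.
Duration = 71 / 9.0 = 7.889 ≈ 7.9 days.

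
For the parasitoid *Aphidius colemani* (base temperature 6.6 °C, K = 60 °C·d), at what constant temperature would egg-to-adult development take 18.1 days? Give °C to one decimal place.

9.9 °C

Required daily accumulation = 60 / 18.1 = 3.315 DD/day.
T = T_base + 3.315 = 6.6 + 3.315 = 9.915 ≈ 9.9 °C.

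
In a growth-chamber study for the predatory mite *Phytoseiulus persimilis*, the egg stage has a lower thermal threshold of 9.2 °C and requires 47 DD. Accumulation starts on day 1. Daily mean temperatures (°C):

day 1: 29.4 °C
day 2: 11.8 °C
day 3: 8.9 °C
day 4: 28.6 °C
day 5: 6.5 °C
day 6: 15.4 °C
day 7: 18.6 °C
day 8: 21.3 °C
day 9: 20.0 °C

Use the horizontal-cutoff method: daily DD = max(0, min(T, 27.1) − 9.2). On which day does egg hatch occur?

Daily DD above 9.2 °C (capped at 17.9): 17.9, 2.6, 0.0, 17.9, 0.0, 6.2, 9.4, 12.1, 10.8.
Cumulative: 17.9, 20.5, 20.5, 38.4, 38.4, 44.6, 54.0, 66.1, 76.9.
The total first reaches 47 DD on day 7.

day 7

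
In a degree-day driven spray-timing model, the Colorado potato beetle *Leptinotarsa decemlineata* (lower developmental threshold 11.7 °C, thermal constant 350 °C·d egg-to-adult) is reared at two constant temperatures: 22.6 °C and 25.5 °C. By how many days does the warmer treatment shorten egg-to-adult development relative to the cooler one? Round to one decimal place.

6.7 days

At 22.6 °C: 350 / (22.6 − 11.7) = 350 / 10.9 = 32.110 d.
At 25.5 °C: 350 / (25.5 − 11.7) = 350 / 13.8 = 25.362 d.
Difference = |32.110 − 25.362| = 6.748 ≈ 6.7 days.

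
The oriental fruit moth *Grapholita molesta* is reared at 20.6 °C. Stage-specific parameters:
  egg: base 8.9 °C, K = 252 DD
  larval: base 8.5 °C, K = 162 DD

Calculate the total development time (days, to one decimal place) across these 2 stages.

34.9 days

egg: 252 / (20.6 − 8.9) = 252 / 11.7 = 21.538 d.
larval: 162 / (20.6 − 8.5) = 162 / 12.1 = 13.388 d.
Sum = 34.927 ≈ 34.9 days.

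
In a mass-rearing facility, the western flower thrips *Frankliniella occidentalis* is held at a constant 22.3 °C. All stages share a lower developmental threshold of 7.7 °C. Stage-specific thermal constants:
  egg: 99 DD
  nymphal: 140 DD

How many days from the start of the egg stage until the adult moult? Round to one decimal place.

16.4 days

Daily accumulation at 22.3 °C = 22.3 − 7.7 = 14.6 DD/day.
Total K = 99 + 140 = 239 DD.
Total duration = 239 / 14.6 = 16.370 ≈ 16.4 days.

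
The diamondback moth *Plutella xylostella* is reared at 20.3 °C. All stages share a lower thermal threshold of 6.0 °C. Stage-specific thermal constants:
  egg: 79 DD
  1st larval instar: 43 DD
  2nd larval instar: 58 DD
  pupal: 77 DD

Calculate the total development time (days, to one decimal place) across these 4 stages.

18.0 days

Daily accumulation at 20.3 °C = 20.3 − 6.0 = 14.3 DD/day.
Total K = 79 + 43 + 58 + 77 = 257 DD.
Total duration = 257 / 14.3 = 17.972 ≈ 18.0 days.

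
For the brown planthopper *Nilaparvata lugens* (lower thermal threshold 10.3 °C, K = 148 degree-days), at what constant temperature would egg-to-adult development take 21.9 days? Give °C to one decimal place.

Required daily accumulation = 148 / 21.9 = 6.758 DD/day.
T = T_base + 6.758 = 10.3 + 6.758 = 17.058 ≈ 17.1 °C.

17.1 °C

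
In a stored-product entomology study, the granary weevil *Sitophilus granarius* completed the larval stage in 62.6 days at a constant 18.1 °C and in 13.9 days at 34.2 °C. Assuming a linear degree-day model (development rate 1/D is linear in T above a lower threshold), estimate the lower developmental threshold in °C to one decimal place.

13.5 °C

Linear rate model ⇒ the product D·(T − T_b) is constant across temperatures.
62.6·(18.1 − T_b) = 13.9·(34.2 − T_b)
T_b = (62.6·18.1 − 13.9·34.2) / (62.6 − 13.9) = 657.68 / 48.7 = 13.505 °C ≈ 13.5 °C.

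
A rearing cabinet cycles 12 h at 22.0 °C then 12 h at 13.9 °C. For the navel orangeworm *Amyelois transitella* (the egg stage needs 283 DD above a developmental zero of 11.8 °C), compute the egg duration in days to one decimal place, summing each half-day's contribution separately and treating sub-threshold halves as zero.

Day half: max(0, 22.0 − 11.8) × 0.5 = 10.2 × 0.5 = 5.10 DD.
Night half: max(0, 13.9 − 11.8) × 0.5 = 2.1 × 0.5 = 1.05 DD.
Per 24 h: 6.15 DD/day.
Duration = 283 / 6.15 = 46.016 ≈ 46.0 days.

46.0 days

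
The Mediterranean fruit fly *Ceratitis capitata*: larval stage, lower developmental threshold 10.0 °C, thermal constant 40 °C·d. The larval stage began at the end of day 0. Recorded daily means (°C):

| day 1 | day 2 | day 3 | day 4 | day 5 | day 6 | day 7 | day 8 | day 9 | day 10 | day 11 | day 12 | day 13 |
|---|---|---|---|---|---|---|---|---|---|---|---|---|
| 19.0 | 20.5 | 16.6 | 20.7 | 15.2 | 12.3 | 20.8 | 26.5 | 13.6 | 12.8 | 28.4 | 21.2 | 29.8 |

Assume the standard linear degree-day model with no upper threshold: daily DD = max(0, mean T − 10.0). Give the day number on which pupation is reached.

Daily DD above 10.0 °C: 9.0, 10.5, 6.6, 10.7, 5.2, 2.3, 10.8, 16.5, 3.6, 2.8, 18.4, 11.2, 19.8.
Cumulative: 9.0, 19.5, 26.1, 36.8, 42.0, 44.3, 55.1, 71.6, 75.2, 78.0, 96.4, 107.6, 127.4.
The total first reaches 40 DD on day 5.

day 5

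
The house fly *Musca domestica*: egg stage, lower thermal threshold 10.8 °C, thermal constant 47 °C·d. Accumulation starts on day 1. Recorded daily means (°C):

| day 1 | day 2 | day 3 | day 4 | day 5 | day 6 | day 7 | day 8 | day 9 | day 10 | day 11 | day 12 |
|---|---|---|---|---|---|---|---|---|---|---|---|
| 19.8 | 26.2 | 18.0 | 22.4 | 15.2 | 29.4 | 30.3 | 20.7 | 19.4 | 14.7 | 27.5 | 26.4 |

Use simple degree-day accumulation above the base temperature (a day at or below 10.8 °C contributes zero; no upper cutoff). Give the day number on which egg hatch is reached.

Daily DD above 10.8 °C: 9.0, 15.4, 7.2, 11.6, 4.4, 18.6, 19.5, 9.9, 8.6, 3.9, 16.7, 15.6.
Cumulative: 9.0, 24.4, 31.6, 43.2, 47.6, 66.2, 85.7, 95.6, 104.2, 108.1, 124.8, 140.4.
The total first reaches 47 DD on day 5.

day 5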